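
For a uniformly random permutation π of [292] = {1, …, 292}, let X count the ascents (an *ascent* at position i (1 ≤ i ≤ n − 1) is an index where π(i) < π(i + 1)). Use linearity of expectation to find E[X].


Write X = Σ X_I over i = 1, …, 291, with X_I the indicator of one ascent.
There are 291 indicators.
For each fixed i, the pair (π(i), π(i+1)) is a uniformly random ordered pair of distinct values from {1, …, 292}; by symmetry P[π(i) < π(i+1)] = 1/2.
By linearity: E[X] = 291 · (1/2) = (292 − 1) · (1/2) = 291/2 ≈ 145.50000.

E[X] = 291/2 = 145.50000.


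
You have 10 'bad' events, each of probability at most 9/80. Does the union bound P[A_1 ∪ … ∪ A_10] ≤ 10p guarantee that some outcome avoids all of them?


Union bound: P[∪_{i=1}^{10} A_i] ≤ Σ_i P[A_i] ≤ 10·p = 10·(9/80) = 9/8.
Numerically: 9/8 ≈ 1.125000.
Is 9/8 < 1? NO.
Since the bound 9/8 is ≥ 1, the union bound is uninformative here; it does NOT by itself certify existence.

10·p = 9/8 ≈ 1.125000; existence NOT certified by the union bound.


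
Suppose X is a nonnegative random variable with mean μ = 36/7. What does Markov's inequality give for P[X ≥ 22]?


μ = E[X] = 36/7, a = 22.
Markov: P[X ≥ 22] ≤ μ/a = (36/7)/22 = 18/77.
Numerically: ≈ 0.234.
(Since a = 22 > μ = 5.143, the bound 18/77 is < 1 and informative.)

P[X ≥ 22] ≤ 18/77 ≈ 0.234.


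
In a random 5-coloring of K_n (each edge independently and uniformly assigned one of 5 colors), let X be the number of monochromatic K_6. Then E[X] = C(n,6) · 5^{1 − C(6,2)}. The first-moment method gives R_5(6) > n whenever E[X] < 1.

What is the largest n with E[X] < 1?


We need C(n, 6) · 5^{1 − 15} < 1, i.e. C(n, 6) < 5^{15 − 1} = 6103515625.
Check values of n near the boundary:
  n = 129: C(129, 6) = 5688177600; 5688177600 < 6103515625? YES
  n = 130: C(130, 6) = 5963412000; 5963412000 < 6103515625? YES
  n = 131: C(131, 6) = 6249655776; 6249655776 < 6103515625? NO
The largest n with C(n, 6) < 6103515625 is n = 130 (where E[X] = 47707296/48828125 ≈ 0.977045). Hence R_5(6) > 130, i.e. R_5(6) ≥ 131.

Largest n = 130; hence R_5(6) > 130.


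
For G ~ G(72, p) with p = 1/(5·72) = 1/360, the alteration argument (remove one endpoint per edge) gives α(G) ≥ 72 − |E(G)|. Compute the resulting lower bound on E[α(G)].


E[|E(G)|] = C(72, 2)·p = 2556 · (1/360) = 71/10.
E[α(G)] ≥ n − E[|E(G)|] = 72 − 71/10 = 649/10.
Numerically: ≈ 64.9000.
(This is only a lower bound; the true E[α(G)] may be larger.)

E[α(G)] ≥ 649/10 ≈ 64.9000.


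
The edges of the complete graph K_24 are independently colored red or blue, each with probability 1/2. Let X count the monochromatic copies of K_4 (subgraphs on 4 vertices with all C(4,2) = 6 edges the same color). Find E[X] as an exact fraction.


Let X = Σ_S X_S over the C(24, 4) = 10626 subsets S of size 4, where X_S = 1 if the K_4 on S is monochromatic.
For a fixed S, the K_4 on S has C(4, 2) = 6 edges. P[all 6 edges red] = (1/2)^6, and likewise for blue, so P[monochromatic] = 2·(1/2)^6 = 2^{1 − 6} = 1/32.
By linearity of expectation: E[X] = C(24, 4) · 2^{1 − 6} = 10626 · 1/32 = 5313/16.
Numerically: E[X] ≈ 332.06250.

E[X] = C(24,4)·2^(1−C(4,2)) = 5313/16 ≈ 332.06250.


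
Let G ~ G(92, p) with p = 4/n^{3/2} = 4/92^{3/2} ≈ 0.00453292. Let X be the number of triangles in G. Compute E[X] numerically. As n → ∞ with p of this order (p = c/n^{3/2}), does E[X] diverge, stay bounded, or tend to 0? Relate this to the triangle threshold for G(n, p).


Number of potential triangles: C(92, 3) = 125580.
Each occurs with probability p³ ≈ (0.00453292)³ ≈ 9.31396820e-08.
By linearity: E[X] = C(92, 3)·p³ ≈ 125580 · 9.31396820e-08 ≈ 0.011696.
Since α = 3/2 > 1, p = c/n^{3/2} = o(1/n) is below the triangle threshold p ~ 1/n. Asymptotically E[X] ~ (c³/6)·n^{3(1−α)} = (4³/6)·n^{-1.5} → 0, so by Markov's inequality G has no triangles w.h.p.

E[X] ≈ 0.011696; in regime p = Θ(1/n^{3/2}) E[X] tends to 0 (below the triangle threshold p ~ 1/n).


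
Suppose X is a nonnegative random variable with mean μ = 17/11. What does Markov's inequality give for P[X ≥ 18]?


μ = E[X] = 17/11, a = 18.
Markov: P[X ≥ 18] ≤ μ/a = (17/11)/18 = 17/198.
Numerically: ≈ 0.085859.
(Since a = 18 > μ = 1.545455, the bound 17/198 is < 1 and informative.)

P[X ≥ 18] ≤ 17/198 ≈ 0.085859.


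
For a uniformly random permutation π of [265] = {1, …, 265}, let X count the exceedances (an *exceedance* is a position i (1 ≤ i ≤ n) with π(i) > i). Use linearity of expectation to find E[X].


Write X = Σ_{i=1}^{265} X_i, where X_i = 1_{π(i) > i}.
For each fixed i, π(i) is uniform over {1, …, 265} (marginal of a uniform permutation), so P[π(i) > i] = (n − i)/n. Summing: Σ_{i=1}^{265} (n − i)/n = (0 + 1 + … + 264)/265 = 265(265 − 1)/(2·265) = (265 − 1)/2.
Hence E[X] = Σ_{i=1}^{265} (265 − i)/265 = 132 ≈ 132.00000.

E[X] = 132 = 132.00000.


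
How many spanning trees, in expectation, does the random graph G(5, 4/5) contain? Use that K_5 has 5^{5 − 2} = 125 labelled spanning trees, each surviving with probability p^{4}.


K_5 has 5^{5 − 2} = 125 labelled spanning trees.
For each such spanning tree H, let X_H = 1 if all 4 edges of H are present in G. Then P[X_H = 1] = p^{4} = (4/5)^{4} = 256/625.
Summing the indicators: E[X] = Σ_H E[X_H] = 125 · p^{4} = 125 · 256/625 = 256/5.
Numerically: E[X] ≈ 51.2.

E[X] = 125 · (4/5)^{4} = 256/5 ≈ 51.2.


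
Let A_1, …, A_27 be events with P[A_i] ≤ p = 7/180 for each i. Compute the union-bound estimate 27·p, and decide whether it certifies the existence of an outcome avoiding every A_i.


Union bound: P[∪_{i=1}^{27} A_i] ≤ Σ_i P[A_i] ≤ 27·p = 27·(7/180) = 21/20.
Numerically: 21/20 ≈ 1.0500.
Is 21/20 < 1? NO.
Since the bound 21/20 is ≥ 1, the union bound is uninformative here; it does NOT by itself certify existence.

27·p = 21/20 ≈ 1.0500; existence NOT certified by the union bound.


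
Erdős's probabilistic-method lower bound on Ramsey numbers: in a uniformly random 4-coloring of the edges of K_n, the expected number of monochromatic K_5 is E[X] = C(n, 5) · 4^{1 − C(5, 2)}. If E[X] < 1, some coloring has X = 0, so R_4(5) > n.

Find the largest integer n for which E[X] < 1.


We need C(n, 5) · 4^{1 − 10} < 1, i.e. C(n, 5) < 4^{10 − 1} = 262144.
Check values of n near the boundary:
  n = 32: C(32, 5) = 201376; 201376 < 262144? YES
  n = 33: C(33, 5) = 237336; 237336 < 262144? YES
  n = 34: C(34, 5) = 278256; 278256 < 262144? NO
  n = 35: C(35, 5) = 324632; 324632 < 262144? NO
  n = 36: C(36, 5) = 376992; 376992 < 262144? NO
The largest n with C(n, 5) < 262144 is n = 33 (where E[X] = 29667/32768 ≈ 0.9054). Hence R_4(5) > 33, i.e. R_4(5) ≥ 34.

Largest n = 33; hence R_4(5) > 33.


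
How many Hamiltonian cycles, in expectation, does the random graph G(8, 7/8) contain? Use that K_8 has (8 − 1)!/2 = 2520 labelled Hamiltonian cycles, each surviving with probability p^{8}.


K_8 has (8 − 1)!/2 = 2520 labelled Hamiltonian cycles.
For each such Hamiltonian cycle H, let X_H = 1 if all 8 edges of H are present in G. Then P[X_H = 1] = p^{8} = (7/8)^{8} = 5764801/16777216.
By linearity of expectation: E[X] = Σ_H E[X_H] = 2520 · p^{8} = 2520 · 5764801/16777216 = 1815912315/2097152.
Numerically: E[X] ≈ 865.9.

E[X] = 2520 · (7/8)^{8} = 1815912315/2097152 ≈ 865.9.


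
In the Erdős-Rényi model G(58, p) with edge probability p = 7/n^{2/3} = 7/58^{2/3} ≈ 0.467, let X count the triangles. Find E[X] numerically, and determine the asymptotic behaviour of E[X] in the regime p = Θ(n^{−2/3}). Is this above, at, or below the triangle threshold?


Number of potential triangles: C(58, 3) = 30856.
Each occurs with probability p³ ≈ (0.467)³ ≈ 1.01962e-01.
By linearity: E[X] = C(58, 3)·p³ ≈ 30856 · 1.01962e-01 ≈ 3146.138.
Since α = 2/3 < 1, p = c/n^{2/3} ≫ 1/n is above the triangle threshold p ~ 1/n. Asymptotically E[X] ~ (c³/6)·n^{3(1−α)} = (7³/6)·n^{1} → ∞; triangles are abundant w.h.p.

E[X] ≈ 3146.138; in regime p = Θ(1/n^{2/3}) E[X] diverges (above the triangle threshold p ~ 1/n).


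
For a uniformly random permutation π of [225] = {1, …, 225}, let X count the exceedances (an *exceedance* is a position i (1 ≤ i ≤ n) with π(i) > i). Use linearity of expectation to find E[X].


Write X = Σ_{i=1}^{225} X_i, where X_i = 1_{π(i) > i}.
For each fixed i, π(i) is uniform over {1, …, 225} (marginal of a uniform permutation), so P[π(i) > i] = (n − i)/n. Summing: Σ_{i=1}^{225} (n − i)/n = (0 + 1 + … + 224)/225 = 225(225 − 1)/(2·225) = (225 − 1)/2.
Hence E[X] = Σ_{i=1}^{225} (225 − i)/225 = 112 ≈ 112.000.

E[X] = 112 = 112.000.


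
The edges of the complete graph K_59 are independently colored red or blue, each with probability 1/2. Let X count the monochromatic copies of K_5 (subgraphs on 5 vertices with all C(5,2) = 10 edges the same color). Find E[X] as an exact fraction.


Let X = Σ_S X_S over the C(59, 5) = 5006386 subsets S of size 5, where X_S = 1 if the K_5 on S is monochromatic.
For a fixed S, the K_5 on S has C(5, 2) = 10 edges. P[all 10 edges red] = (1/2)^10, and likewise for blue, so P[monochromatic] = 2·(1/2)^10 = 2^{1 − 10} = 1/512.
Summing: E[X] = C(59, 5) · 2^{1 − 10} = 5006386 · 1/512 = 2503193/256.
Numerically: E[X] ≈ 9778.0977.

E[X] = C(59,5)·2^(1−C(5,2)) = 2503193/256 ≈ 9778.0977.


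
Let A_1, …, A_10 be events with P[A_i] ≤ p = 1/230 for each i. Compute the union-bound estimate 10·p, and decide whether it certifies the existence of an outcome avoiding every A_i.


Union bound: P[∪_{i=1}^{10} A_i] ≤ Σ_i P[A_i] ≤ 10·p = 10·(1/230) = 1/23.
Numerically: 1/23 ≈ 0.043.
Is 1/23 < 1? YES.
Since P[∪ A_i] ≤ 1/23 < 1, the complement has P[∩ A_i^c] ≥ 1 − 1/23 = 22/23 > 0, so some outcome avoids every A_i.

10·p = 1/23 ≈ 0.043; existence CERTIFIED by the union bound.


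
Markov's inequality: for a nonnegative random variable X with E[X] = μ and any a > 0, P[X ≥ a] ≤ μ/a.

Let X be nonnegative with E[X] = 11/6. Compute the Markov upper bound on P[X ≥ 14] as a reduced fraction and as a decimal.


μ = E[X] = 11/6, a = 14.
Markov: P[X ≥ 14] ≤ μ/a = (11/6)/14 = 11/84.
Numerically: ≈ 0.130952.
(Since a = 14 > μ = 1.833333, the bound 11/84 is < 1 and informative.)

P[X ≥ 14] ≤ 11/84 ≈ 0.130952.


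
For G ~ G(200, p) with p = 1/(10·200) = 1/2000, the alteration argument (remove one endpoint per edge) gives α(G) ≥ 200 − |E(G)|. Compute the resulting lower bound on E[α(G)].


E[|E(G)|] = C(200, 2)·p = 19900 · (1/2000) = 199/20.
E[α(G)] ≥ n − E[|E(G)|] = 200 − 199/20 = 3801/20.
Numerically: ≈ 190.0500.
(This is only a lower bound; the true E[α(G)] may be larger.)

E[α(G)] ≥ 3801/20 ≈ 190.0500.


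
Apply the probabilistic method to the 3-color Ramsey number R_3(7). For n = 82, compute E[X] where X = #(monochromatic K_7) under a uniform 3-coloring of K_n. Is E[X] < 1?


E[X] = C(82, 7) · 3^{1 − 21} = 3801756816 · 3^{−20} = 3801756816/3486784401.
As a reduced fraction: E[X] = 140805808/129140163 ≈ 1.090333.
Is E[X] < 1? NO.
Since E[X] ≥ 1, the first-moment bound is inconclusive at n = 82; it does NOT by itself certify R_3(7) > 82.

E[X] = 140805808/129140163 ≈ 1.090333; E[X] ≥ 1; first-moment method inconclusive here.


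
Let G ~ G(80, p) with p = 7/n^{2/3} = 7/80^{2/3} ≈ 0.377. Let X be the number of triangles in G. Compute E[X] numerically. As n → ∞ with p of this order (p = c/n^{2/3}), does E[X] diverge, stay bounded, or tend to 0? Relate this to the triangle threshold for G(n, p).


Number of potential triangles: C(80, 3) = 82160.
Each occurs with probability p³ ≈ (0.377)³ ≈ 5.35938e-02.
By linearity: E[X] = C(80, 3)·p³ ≈ 82160 · 5.35938e-02 ≈ 4403.263.
Since α = 2/3 < 1, p = c/n^{2/3} ≫ 1/n is above the triangle threshold p ~ 1/n. Asymptotically E[X] ~ (c³/6)·n^{3(1−α)} = (7³/6)·n^{1} → ∞; triangles are abundant w.h.p.

E[X] ≈ 4403.263; in regime p = Θ(1/n^{2/3}) E[X] diverges (above the triangle threshold p ~ 1/n).


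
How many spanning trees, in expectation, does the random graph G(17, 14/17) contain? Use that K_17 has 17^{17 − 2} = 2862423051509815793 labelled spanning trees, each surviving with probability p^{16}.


K_17 has 17^{17 − 2} = 2862423051509815793 labelled spanning trees.
For each such spanning tree H, let X_H = 1 if all 16 edges of H are present in G. Then P[X_H = 1] = p^{16} = (14/17)^{16} = 2177953337809371136/48661191875666868481.
By linearity: E[X] = Σ_H E[X_H] = 2862423051509815793 · p^{16} = 2862423051509815793 · 2177953337809371136/48661191875666868481 = 2177953337809371136/17.
Numerically: E[X] ≈ 1.281e+17.

E[X] = 2862423051509815793 · (14/17)^{16} = 2177953337809371136/17 ≈ 1.281e+17.


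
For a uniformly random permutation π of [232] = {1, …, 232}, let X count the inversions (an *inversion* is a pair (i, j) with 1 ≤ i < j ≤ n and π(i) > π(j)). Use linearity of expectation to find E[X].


Write X = Σ X_I over the C(232, 2) = 26796 pairs i < j, with X_I the indicator of one inversion.
There are 26796 indicators.
For each fixed pair i < j, the values π(i) and π(j) are two distinct elements of {1, …, 232} in uniformly random order; by symmetry P[π(i) > π(j)] = 1/2.
By linearity: E[X] = 26796 · (1/2) = C(232, 2) · (1/2) = 26796/2 = 13398 ≈ 13398.000000.

E[X] = 13398 = 13398.000000.


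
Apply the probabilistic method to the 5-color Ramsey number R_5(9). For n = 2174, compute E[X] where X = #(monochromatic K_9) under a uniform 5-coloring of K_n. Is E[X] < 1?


E[X] = C(2174, 9) · 5^{1 − 36} = 2940165687188920530702934 · 5^{−35} = 2940165687188920530702934/2910383045673370361328125.
As a reduced fraction: E[X] = 2940165687188920530702934/2910383045673370361328125 ≈ 1.010.
Is E[X] < 1? NO.
Since E[X] ≥ 1, the first-moment bound is inconclusive at n = 2174; it does NOT by itself certify R_5(9) > 2174.

E[X] = 2940165687188920530702934/2910383045673370361328125 ≈ 1.010; E[X] ≥ 1; first-moment method inconclusive here.


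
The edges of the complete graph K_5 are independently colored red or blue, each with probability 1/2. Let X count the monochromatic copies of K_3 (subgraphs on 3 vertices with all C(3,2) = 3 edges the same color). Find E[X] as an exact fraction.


Let X = Σ_S X_S over the C(5, 3) = 10 subsets S of size 3, where X_S = 1 if the K_3 on S is monochromatic.
For a fixed S, the K_3 on S has C(3, 2) = 3 edges. P[all 3 edges red] = (1/2)^3, and likewise for blue, so P[monochromatic] = 2·(1/2)^3 = 2^{1 − 3} = 1/4.
By linearity of expectation: E[X] = C(5, 3) · 2^{1 − 3} = 10 · 1/4 = 5/2.
Numerically: E[X] ≈ 2.50000.

E[X] = C(5,3)·2^(1−C(3,2)) = 5/2 ≈ 2.50000.


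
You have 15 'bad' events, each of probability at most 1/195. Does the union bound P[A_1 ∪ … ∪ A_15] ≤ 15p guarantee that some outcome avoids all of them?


Union bound: P[∪_{i=1}^{15} A_i] ≤ Σ_i P[A_i] ≤ 15·p = 15·(1/195) = 1/13.
Numerically: 1/13 ≈ 0.07692.
Is 1/13 < 1? YES.
Since P[∪ A_i] ≤ 1/13 < 1, the complement has P[∩ A_i^c] ≥ 1 − 1/13 = 12/13 > 0, so some outcome avoids every A_i.

15·p = 1/13 ≈ 0.07692; existence CERTIFIED by the union bound.


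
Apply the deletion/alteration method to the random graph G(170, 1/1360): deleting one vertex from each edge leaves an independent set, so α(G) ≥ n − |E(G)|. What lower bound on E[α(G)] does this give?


E[|E(G)|] = C(170, 2)·p = 14365 · (1/1360) = 169/16.
E[α(G)] ≥ n − E[|E(G)|] = 170 − 169/16 = 2551/16.
Numerically: ≈ 159.438.
(This is only a lower bound; the true E[α(G)] may be larger.)

E[α(G)] ≥ 2551/16 ≈ 159.438.


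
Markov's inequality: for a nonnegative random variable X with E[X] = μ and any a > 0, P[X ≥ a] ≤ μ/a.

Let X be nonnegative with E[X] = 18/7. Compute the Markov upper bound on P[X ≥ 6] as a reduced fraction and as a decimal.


μ = E[X] = 18/7, a = 6.
Markov: P[X ≥ 6] ≤ μ/a = (18/7)/6 = 3/7.
Numerically: ≈ 0.42857.
(Since a = 6 > μ = 2.57143, the bound 3/7 is < 1 and informative.)

P[X ≥ 6] ≤ 3/7 ≈ 0.42857.


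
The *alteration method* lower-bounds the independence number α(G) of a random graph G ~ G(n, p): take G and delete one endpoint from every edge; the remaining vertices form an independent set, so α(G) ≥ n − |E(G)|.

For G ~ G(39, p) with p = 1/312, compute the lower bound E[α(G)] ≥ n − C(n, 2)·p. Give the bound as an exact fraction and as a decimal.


E[|E(G)|] = C(39, 2)·p = 741 · (1/312) = 19/8.
E[α(G)] ≥ n − E[|E(G)|] = 39 − 19/8 = 293/8.
Numerically: ≈ 36.625.
(This is only a lower bound; the true E[α(G)] may be larger.)

E[α(G)] ≥ 293/8 ≈ 36.625.


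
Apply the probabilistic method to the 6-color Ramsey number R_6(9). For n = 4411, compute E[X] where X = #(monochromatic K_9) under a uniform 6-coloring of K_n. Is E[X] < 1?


E[X] = C(4411, 9) · 6^{1 − 36} = 1727920475134582415883601405 · 6^{−35} = 1727920475134582415883601405/1719070799748422591028658176.
As a reduced fraction: E[X] = 1727920475134582415883601405/1719070799748422591028658176 ≈ 1.005148.
Is E[X] < 1? NO.
Since E[X] ≥ 1, the first-moment bound is inconclusive at n = 4411; it does NOT by itself certify R_6(9) > 4411.

E[X] = 1727920475134582415883601405/1719070799748422591028658176 ≈ 1.005148; E[X] ≥ 1; first-moment method inconclusive here.


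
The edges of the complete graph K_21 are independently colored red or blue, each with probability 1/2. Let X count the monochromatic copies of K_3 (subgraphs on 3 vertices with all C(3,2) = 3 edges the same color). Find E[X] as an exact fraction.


Let X = Σ_S X_S over the C(21, 3) = 1330 subsets S of size 3, where X_S = 1 if the K_3 on S is monochromatic.
For a fixed S, the K_3 on S has C(3, 2) = 3 edges. P[all 3 edges red] = (1/2)^3, and likewise for blue, so P[monochromatic] = 2·(1/2)^3 = 2^{1 − 3} = 1/4.
By linearity: E[X] = C(21, 3) · 2^{1 − 3} = 1330 · 1/4 = 665/2.
Numerically: E[X] ≈ 332.50000.

E[X] = C(21,3)·2^(1−C(3,2)) = 665/2 ≈ 332.50000.


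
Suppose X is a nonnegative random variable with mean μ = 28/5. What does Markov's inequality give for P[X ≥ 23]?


μ = E[X] = 28/5, a = 23.
Markov: P[X ≥ 23] ≤ μ/a = (28/5)/23 = 28/115.
Numerically: ≈ 0.2435.
(Since a = 23 > μ = 5.6000, the bound 28/115 is < 1 and informative.)

P[X ≥ 23] ≤ 28/115 ≈ 0.2435.


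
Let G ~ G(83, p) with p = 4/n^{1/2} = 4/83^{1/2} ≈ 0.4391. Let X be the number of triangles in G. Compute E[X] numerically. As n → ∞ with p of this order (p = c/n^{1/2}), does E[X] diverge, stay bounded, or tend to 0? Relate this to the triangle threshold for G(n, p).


Number of potential triangles: C(83, 3) = 91881.
Each occurs with probability p³ ≈ (0.4391)³ ≈ 8.463750e-02.
By linearity: E[X] = C(83, 3)·p³ ≈ 91881 · 8.463750e-02 ≈ 7776.5783.
Since α = 1/2 < 1, p = c/n^{1/2} ≫ 1/n is above the triangle threshold p ~ 1/n. Asymptotically E[X] ~ (c³/6)·n^{3(1−α)} = (4³/6)·n^{1.5} → ∞; triangles are abundant w.h.p.

E[X] ≈ 7776.5783; in regime p = Θ(1/n^{1/2}) E[X] diverges (above the triangle threshold p ~ 1/n).


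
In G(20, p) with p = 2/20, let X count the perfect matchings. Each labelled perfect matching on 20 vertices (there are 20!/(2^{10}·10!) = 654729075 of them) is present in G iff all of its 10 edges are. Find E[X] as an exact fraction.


K_20 has 20!/(2^{10}·10!) = 654729075 labelled perfect matchings.
For each such perfect matching H, let X_H = 1 if all 10 edges of H are present in G. Then P[X_H = 1] = p^{10} = (1/10)^{10} = 1/10000000000.
Summing the indicators: E[X] = Σ_H E[X_H] = 654729075 · p^{10} = 654729075 · 1/10000000000 = 26189163/400000000.
Numerically: E[X] ≈ 0.0655.

E[X] = 654729075 · (1/10)^{10} = 26189163/400000000 ≈ 0.0655.


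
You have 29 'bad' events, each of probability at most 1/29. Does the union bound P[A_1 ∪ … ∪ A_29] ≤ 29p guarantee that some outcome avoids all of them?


Union bound: P[∪_{i=1}^{29} A_i] ≤ Σ_i P[A_i] ≤ 29·p = 29·(1/29) = 1.
Numerically: 1 ≈ 1.00000.
Is 1 < 1? NO.
Since the bound 1 is ≥ 1, the union bound is uninformative here; it does NOT by itself certify existence.

29·p = 1 ≈ 1.00000; existence NOT certified by the union bound.


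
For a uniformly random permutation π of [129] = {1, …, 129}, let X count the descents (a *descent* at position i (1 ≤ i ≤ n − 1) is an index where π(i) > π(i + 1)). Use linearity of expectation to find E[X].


Write X = Σ X_I over i = 1, …, 128, with X_I the indicator of one descent.
There are 128 indicators.
For each fixed i, the pair (π(i), π(i+1)) is a uniformly random ordered pair of distinct values from {1, …, 129}; by symmetry P[π(i) > π(i+1)] = 1/2.
By linearity: E[X] = 128 · (1/2) = (129 − 1) · (1/2) = 64 ≈ 64.000.

E[X] = 64 = 64.000.


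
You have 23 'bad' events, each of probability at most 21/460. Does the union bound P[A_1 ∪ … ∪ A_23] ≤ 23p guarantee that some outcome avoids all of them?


Union bound: P[∪_{i=1}^{23} A_i] ≤ Σ_i P[A_i] ≤ 23·p = 23·(21/460) = 21/20.
Numerically: 21/20 ≈ 1.0500.
Is 21/20 < 1? NO.
Since the bound 21/20 is ≥ 1, the union bound is uninformative here; it does NOT by itself certify existence.

23·p = 21/20 ≈ 1.0500; existence NOT certified by the union bound.


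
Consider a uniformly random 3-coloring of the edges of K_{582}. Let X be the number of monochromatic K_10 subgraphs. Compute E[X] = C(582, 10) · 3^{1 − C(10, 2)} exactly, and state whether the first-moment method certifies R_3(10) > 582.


E[X] = C(582, 10) · 3^{1 − 45} = 1136849919863842617720 · 3^{−44} = 1136849919863842617720/984770902183611232881.
As a reduced fraction: E[X] = 378949973287947539240/328256967394537077627 ≈ 1.154.
Is E[X] < 1? NO.
Since E[X] ≥ 1, the first-moment bound is inconclusive at n = 582; it does NOT by itself certify R_3(10) > 582.

E[X] = 378949973287947539240/328256967394537077627 ≈ 1.154; E[X] ≥ 1; first-moment method inconclusive here.


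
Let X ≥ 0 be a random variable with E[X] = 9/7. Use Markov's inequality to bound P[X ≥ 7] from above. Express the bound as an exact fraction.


μ = E[X] = 9/7, a = 7.
Markov: P[X ≥ 7] ≤ μ/a = (9/7)/7 = 9/49.
Numerically: ≈ 0.184.
(Since a = 7 > μ = 1.286, the bound 9/49 is < 1 and informative.)

P[X ≥ 7] ≤ 9/49 ≈ 0.184.


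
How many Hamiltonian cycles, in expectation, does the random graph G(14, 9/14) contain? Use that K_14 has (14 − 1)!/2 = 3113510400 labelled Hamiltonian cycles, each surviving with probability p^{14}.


K_14 has (14 − 1)!/2 = 3113510400 labelled Hamiltonian cycles.
For each such Hamiltonian cycle H, let X_H = 1 if all 14 edges of H are present in G. Then P[X_H = 1] = p^{14} = (9/14)^{14} = 22876792454961/11112006825558016.
By linearity: E[X] = Σ_H E[X_H] = 3113510400 · p^{14} = 3113510400 · 22876792454961/11112006825558016 = 19873641525435994725/3100448333024.
Numerically: E[X] ≈ 6.4099e+06.

E[X] = 3113510400 · (9/14)^{14} = 19873641525435994725/3100448333024 ≈ 6.4099e+06.


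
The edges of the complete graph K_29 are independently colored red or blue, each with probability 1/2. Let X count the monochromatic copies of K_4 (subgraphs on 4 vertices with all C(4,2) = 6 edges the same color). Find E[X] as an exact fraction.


Let X = Σ_S X_S over the C(29, 4) = 23751 subsets S of size 4, where X_S = 1 if the K_4 on S is monochromatic.
For a fixed S, the K_4 on S has C(4, 2) = 6 edges. P[all 6 edges red] = (1/2)^6, and likewise for blue, so P[monochromatic] = 2·(1/2)^6 = 2^{1 − 6} = 1/32.
By linearity of expectation: E[X] = C(29, 4) · 2^{1 − 6} = 23751 · 1/32 = 23751/32.
Numerically: E[X] ≈ 742.219.

E[X] = C(29,4)·2^(1−C(4,2)) = 23751/32 ≈ 742.219.


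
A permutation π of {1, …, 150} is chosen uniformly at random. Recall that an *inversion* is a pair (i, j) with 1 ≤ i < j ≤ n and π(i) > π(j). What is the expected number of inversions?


Write X = Σ X_I over the C(150, 2) = 11175 pairs i < j, with X_I the indicator of one inversion.
There are 11175 indicators.
For each fixed pair i < j, the values π(i) and π(j) are two distinct elements of {1, …, 150} in uniformly random order; by symmetry P[π(i) > π(j)] = 1/2.
By linearity: E[X] = 11175 · (1/2) = C(150, 2) · (1/2) = 11175/2 = 11175/2 ≈ 5587.500000.

E[X] = 11175/2 = 5587.500000.


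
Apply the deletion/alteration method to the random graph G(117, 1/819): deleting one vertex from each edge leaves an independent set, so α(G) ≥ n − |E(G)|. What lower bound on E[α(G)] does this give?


E[|E(G)|] = C(117, 2)·p = 6786 · (1/819) = 58/7.
E[α(G)] ≥ n − E[|E(G)|] = 117 − 58/7 = 761/7.
Numerically: ≈ 108.71429.
(This is only a lower bound; the true E[α(G)] may be larger.)

E[α(G)] ≥ 761/7 ≈ 108.71429.


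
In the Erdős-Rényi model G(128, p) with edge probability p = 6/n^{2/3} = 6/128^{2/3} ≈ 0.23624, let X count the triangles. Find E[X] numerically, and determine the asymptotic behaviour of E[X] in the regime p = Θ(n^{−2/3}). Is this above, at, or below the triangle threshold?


Number of potential triangles: C(128, 3) = 341376.
Each occurs with probability p³ ≈ (0.23624)³ ≈ 1.3183594e-02.
By linearity: E[X] = C(128, 3)·p³ ≈ 341376 · 1.3183594e-02 ≈ 4500.56250.
Since α = 2/3 < 1, p = c/n^{2/3} ≫ 1/n is above the triangle threshold p ~ 1/n. Asymptotically E[X] ~ (c³/6)·n^{3(1−α)} = (6³/6)·n^{1} → ∞; triangles are abundant w.h.p.

E[X] ≈ 4500.56250; in regime p = Θ(1/n^{2/3}) E[X] diverges (above the triangle threshold p ~ 1/n).


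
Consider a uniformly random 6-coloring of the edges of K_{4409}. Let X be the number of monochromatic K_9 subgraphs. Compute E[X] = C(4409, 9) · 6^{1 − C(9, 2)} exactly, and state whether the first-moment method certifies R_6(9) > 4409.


E[X] = C(4409, 9) · 6^{1 − 36} = 1720875732988608787686577131 · 6^{−35} = 1720875732988608787686577131/1719070799748422591028658176.
As a reduced fraction: E[X] = 573625244329536262562192377/573023599916140863676219392 ≈ 1.001050.
Is E[X] < 1? NO.
Since E[X] ≥ 1, the first-moment bound is inconclusive at n = 4409; it does NOT by itself certify R_6(9) > 4409.

E[X] = 573625244329536262562192377/573023599916140863676219392 ≈ 1.001050; E[X] ≥ 1; first-moment method inconclusive here.


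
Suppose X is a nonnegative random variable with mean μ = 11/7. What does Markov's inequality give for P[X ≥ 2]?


μ = E[X] = 11/7, a = 2.
Markov: P[X ≥ 2] ≤ μ/a = (11/7)/2 = 11/14.
Numerically: ≈ 0.785714.
(Since a = 2 > μ = 1.571429, the bound 11/14 is < 1 and informative.)

P[X ≥ 2] ≤ 11/14 ≈ 0.785714.


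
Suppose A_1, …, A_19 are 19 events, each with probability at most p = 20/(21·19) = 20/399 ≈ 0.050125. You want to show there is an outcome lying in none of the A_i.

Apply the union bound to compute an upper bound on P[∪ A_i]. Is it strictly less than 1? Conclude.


Union bound: P[∪_{i=1}^{19} A_i] ≤ Σ_i P[A_i] ≤ 19·p = 19·(20/399) = 20/21.
Numerically: 20/21 ≈ 0.952381.
Is 20/21 < 1? YES.
Since P[∪ A_i] ≤ 20/21 < 1, the complement has P[∩ A_i^c] ≥ 1 − 20/21 = 1/21 > 0, so some outcome avoids every A_i.

19·p = 20/21 ≈ 0.952381; existence CERTIFIED by the union bound.


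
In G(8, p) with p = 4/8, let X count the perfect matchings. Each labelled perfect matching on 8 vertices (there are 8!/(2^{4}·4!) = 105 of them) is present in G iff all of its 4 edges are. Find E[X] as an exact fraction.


K_8 has 8!/(2^{4}·4!) = 105 labelled perfect matchings.
For each such perfect matching H, let X_H = 1 if all 4 edges of H are present in G. Then P[X_H = 1] = p^{4} = (1/2)^{4} = 1/16.
By linearity: E[X] = Σ_H E[X_H] = 105 · p^{4} = 105 · 1/16 = 105/16.
Numerically: E[X] ≈ 6.5625.

E[X] = 105 · (1/2)^{4} = 105/16 ≈ 6.5625.


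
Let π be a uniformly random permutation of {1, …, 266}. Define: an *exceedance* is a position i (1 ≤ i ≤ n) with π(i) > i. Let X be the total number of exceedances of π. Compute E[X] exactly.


Write X = Σ_{i=1}^{266} X_i, where X_i = 1_{π(i) > i}.
For each fixed i, π(i) is uniform over {1, …, 266} (marginal of a uniform permutation), so P[π(i) > i] = (n − i)/n. Summing: Σ_{i=1}^{266} (n − i)/n = (0 + 1 + … + 265)/266 = 266(266 − 1)/(2·266) = (266 − 1)/2.
Hence E[X] = Σ_{i=1}^{266} (266 − i)/266 = 265/2 ≈ 132.5000.

E[X] = 265/2 = 132.5000.


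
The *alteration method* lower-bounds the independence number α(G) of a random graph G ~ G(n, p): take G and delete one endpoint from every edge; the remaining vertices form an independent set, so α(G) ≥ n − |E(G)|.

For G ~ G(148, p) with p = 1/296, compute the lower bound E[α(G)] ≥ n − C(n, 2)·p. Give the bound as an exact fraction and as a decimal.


E[|E(G)|] = C(148, 2)·p = 10878 · (1/296) = 147/4.
E[α(G)] ≥ n − E[|E(G)|] = 148 − 147/4 = 445/4.
Numerically: ≈ 111.250.
(This is only a lower bound; the true E[α(G)] may be larger.)

E[α(G)] ≥ 445/4 ≈ 111.250.


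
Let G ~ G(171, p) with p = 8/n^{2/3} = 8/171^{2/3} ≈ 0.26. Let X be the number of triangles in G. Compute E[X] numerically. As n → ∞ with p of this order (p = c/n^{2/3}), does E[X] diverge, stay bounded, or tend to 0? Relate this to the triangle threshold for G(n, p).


Number of potential triangles: C(171, 3) = 818805.
Each occurs with probability p³ ≈ (0.26)³ ≈ 1.75097e-02.
By linearity: E[X] = C(171, 3)·p³ ≈ 818805 · 1.75097e-02 ≈ 14336.998.
Since α = 2/3 < 1, p = c/n^{2/3} ≫ 1/n is above the triangle threshold p ~ 1/n. Asymptotically E[X] ~ (c³/6)·n^{3(1−α)} = (8³/6)·n^{1} → ∞; triangles are abundant w.h.p.

E[X] ≈ 14336.998; in regime p = Θ(1/n^{2/3}) E[X] diverges (above the triangle threshold p ~ 1/n).


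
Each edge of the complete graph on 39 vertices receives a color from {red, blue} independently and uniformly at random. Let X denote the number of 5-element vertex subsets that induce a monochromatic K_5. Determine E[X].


Let X = Σ_S X_S over the C(39, 5) = 575757 subsets S of size 5, where X_S = 1 if the K_5 on S is monochromatic.
For a fixed S, the K_5 on S has C(5, 2) = 10 edges. P[all 10 edges red] = (1/2)^10, and likewise for blue, so P[monochromatic] = 2·(1/2)^10 = 2^{1 − 10} = 1/512.
Summing: E[X] = C(39, 5) · 2^{1 − 10} = 575757 · 1/512 = 575757/512.
Numerically: E[X] ≈ 1124.52539.

E[X] = C(39,5)·2^(1−C(5,2)) = 575757/512 ≈ 1124.52539.


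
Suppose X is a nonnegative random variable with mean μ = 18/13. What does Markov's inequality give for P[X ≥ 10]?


μ = E[X] = 18/13, a = 10.
Markov: P[X ≥ 10] ≤ μ/a = (18/13)/10 = 9/65.
Numerically: ≈ 0.138.
(Since a = 10 > μ = 1.385, the bound 9/65 is < 1 and informative.)

P[X ≥ 10] ≤ 9/65 ≈ 0.138.


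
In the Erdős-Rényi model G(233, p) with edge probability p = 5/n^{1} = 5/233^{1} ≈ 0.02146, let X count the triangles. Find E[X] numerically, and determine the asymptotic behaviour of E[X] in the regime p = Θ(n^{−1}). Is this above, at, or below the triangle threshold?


Number of potential triangles: C(233, 3) = 2081156.
Each occurs with probability p³ ≈ (0.02146)³ ≈ 9.881941e-06.
By linearity: E[X] = C(233, 3)·p³ ≈ 2081156 · 9.881941e-06 ≈ 20.5659.
Here α = 1, so p = 5/n is exactly at the triangle threshold p ~ 1/n. Asymptotically E[X] → c³/6 = 5³/6 = 125/6 ≈ 20.8333, a bounded constant. In this regime the triangle count is asymptotically Poisson(c³/6).

E[X] ≈ 20.5659; in regime p = Θ(1/n^{1}) E[X] stays bounded (at the triangle threshold p ~ 1/n).


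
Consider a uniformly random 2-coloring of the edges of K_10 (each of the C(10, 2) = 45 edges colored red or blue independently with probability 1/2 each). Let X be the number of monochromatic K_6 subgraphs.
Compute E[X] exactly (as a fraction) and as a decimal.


Let X = Σ_S X_S over the C(10, 6) = 210 subsets S of size 6, where X_S = 1 if the K_6 on S is monochromatic.
For a fixed S, the K_6 on S has C(6, 2) = 15 edges. P[all 15 edges red] = (1/2)^15, and likewise for blue, so P[monochromatic] = 2·(1/2)^15 = 2^{1 − 15} = 1/16384.
By linearity: E[X] = C(10, 6) · 2^{1 − 15} = 210 · 1/16384 = 105/8192.
Numerically: E[X] ≈ 0.012817.

E[X] = C(10,6)·2^(1−C(6,2)) = 105/8192 ≈ 0.012817.


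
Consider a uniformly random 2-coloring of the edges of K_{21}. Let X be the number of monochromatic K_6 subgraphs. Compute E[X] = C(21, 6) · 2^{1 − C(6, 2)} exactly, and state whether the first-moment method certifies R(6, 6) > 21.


E[X] = C(21, 6) · 2^{1 − 15} = 54264 · 2^{−14} = 54264/16384.
As a reduced fraction: E[X] = 6783/2048 ≈ 3.312012.
Is E[X] < 1? NO.
Since E[X] ≥ 1, the first-moment bound is inconclusive at n = 21; it does NOT by itself certify R(6, 6) > 21.

E[X] = 6783/2048 ≈ 3.312012; E[X] ≥ 1; first-moment method inconclusive here.


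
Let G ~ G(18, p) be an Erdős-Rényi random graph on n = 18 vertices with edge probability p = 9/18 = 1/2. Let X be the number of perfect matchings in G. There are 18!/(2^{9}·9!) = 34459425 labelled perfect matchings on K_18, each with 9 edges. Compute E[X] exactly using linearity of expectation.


K_18 has 18!/(2^{9}·9!) = 34459425 labelled perfect matchings.
For each such perfect matching H, let X_H = 1 if all 9 edges of H are present in G. Then P[X_H = 1] = p^{9} = (1/2)^{9} = 1/512.
By linearity of expectation: E[X] = Σ_H E[X_H] = 34459425 · p^{9} = 34459425 · 1/512 = 34459425/512.
Numerically: E[X] ≈ 67303.6.

E[X] = 34459425 · (1/2)^{9} = 34459425/512 ≈ 67303.6.


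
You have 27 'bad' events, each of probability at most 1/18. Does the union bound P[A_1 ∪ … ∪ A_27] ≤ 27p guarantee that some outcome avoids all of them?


Union bound: P[∪_{i=1}^{27} A_i] ≤ Σ_i P[A_i] ≤ 27·p = 27·(1/18) = 3/2.
Numerically: 3/2 ≈ 1.500000.
Is 3/2 < 1? NO.
Since the bound 3/2 is ≥ 1, the union bound is uninformative here; it does NOT by itself certify existence.

27·p = 3/2 ≈ 1.500000; existence NOT certified by the union bound.


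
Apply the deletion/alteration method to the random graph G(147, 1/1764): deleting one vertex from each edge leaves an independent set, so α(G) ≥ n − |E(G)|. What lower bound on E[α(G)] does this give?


E[|E(G)|] = C(147, 2)·p = 10731 · (1/1764) = 73/12.
E[α(G)] ≥ n − E[|E(G)|] = 147 − 73/12 = 1691/12.
Numerically: ≈ 140.91667.
(This is only a lower bound; the true E[α(G)] may be larger.)

E[α(G)] ≥ 1691/12 ≈ 140.91667.


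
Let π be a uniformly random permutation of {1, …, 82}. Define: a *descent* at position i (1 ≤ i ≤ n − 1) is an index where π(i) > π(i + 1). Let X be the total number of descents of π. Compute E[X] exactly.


Write X = Σ X_I over i = 1, …, 81, with X_I the indicator of one descent.
There are 81 indicators.
For each fixed i, the pair (π(i), π(i+1)) is a uniformly random ordered pair of distinct values from {1, …, 82}; by symmetry P[π(i) > π(i+1)] = 1/2.
By linearity: E[X] = 81 · (1/2) = (82 − 1) · (1/2) = 81/2 ≈ 40.500.

E[X] = 81/2 = 40.500.


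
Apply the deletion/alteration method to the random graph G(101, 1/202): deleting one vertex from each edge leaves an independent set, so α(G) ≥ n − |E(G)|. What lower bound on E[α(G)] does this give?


E[|E(G)|] = C(101, 2)·p = 5050 · (1/202) = 25.
E[α(G)] ≥ n − E[|E(G)|] = 101 − 25 = 76.
Numerically: ≈ 76.000000.
(This is only a lower bound; the true E[α(G)] may be larger.)

E[α(G)] ≥ 76 ≈ 76.000000.


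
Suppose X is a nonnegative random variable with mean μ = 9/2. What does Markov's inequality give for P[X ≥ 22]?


μ = E[X] = 9/2, a = 22.
Markov: P[X ≥ 22] ≤ μ/a = (9/2)/22 = 9/44.
Numerically: ≈ 0.2045.
(Since a = 22 > μ = 4.5000, the bound 9/44 is < 1 and informative.)

P[X ≥ 22] ≤ 9/44 ≈ 0.2045.


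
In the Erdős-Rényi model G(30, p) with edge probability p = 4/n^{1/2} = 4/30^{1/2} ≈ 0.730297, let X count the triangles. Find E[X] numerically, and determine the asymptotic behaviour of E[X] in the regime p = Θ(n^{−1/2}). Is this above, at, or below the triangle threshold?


Number of potential triangles: C(30, 3) = 4060.
Each occurs with probability p³ ≈ (0.730297)³ ≈ 3.89491596e-01.
By linearity: E[X] = C(30, 3)·p³ ≈ 4060 · 3.89491596e-01 ≈ 1581.335882.
Since α = 1/2 < 1, p = c/n^{1/2} ≫ 1/n is above the triangle threshold p ~ 1/n. Asymptotically E[X] ~ (c³/6)·n^{3(1−α)} = (4³/6)·n^{1.5} → ∞; triangles are abundant w.h.p.

E[X] ≈ 1581.335882; in regime p = Θ(1/n^{1/2}) E[X] diverges (above the triangle threshold p ~ 1/n).


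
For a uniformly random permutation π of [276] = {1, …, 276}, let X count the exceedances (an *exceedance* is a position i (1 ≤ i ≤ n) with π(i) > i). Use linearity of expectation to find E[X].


Write X = Σ_{i=1}^{276} X_i, where X_i = 1_{π(i) > i}.
For each fixed i, π(i) is uniform over {1, …, 276} (marginal of a uniform permutation), so P[π(i) > i] = (n − i)/n. Summing: Σ_{i=1}^{276} (n − i)/n = (0 + 1 + … + 275)/276 = 276(276 − 1)/(2·276) = (276 − 1)/2.
Hence E[X] = Σ_{i=1}^{276} (276 − i)/276 = 275/2 ≈ 137.500.

E[X] = 275/2 = 137.500.


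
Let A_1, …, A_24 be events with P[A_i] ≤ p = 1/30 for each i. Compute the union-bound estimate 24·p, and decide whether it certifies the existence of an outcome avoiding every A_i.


Union bound: P[∪_{i=1}^{24} A_i] ≤ Σ_i P[A_i] ≤ 24·p = 24·(1/30) = 4/5.
Numerically: 4/5 ≈ 0.800.
Is 4/5 < 1? YES.
Since P[∪ A_i] ≤ 4/5 < 1, the complement has P[∩ A_i^c] ≥ 1 − 4/5 = 1/5 > 0, so some outcome avoids every A_i.

24·p = 4/5 ≈ 0.800; existence CERTIFIED by the union bound.


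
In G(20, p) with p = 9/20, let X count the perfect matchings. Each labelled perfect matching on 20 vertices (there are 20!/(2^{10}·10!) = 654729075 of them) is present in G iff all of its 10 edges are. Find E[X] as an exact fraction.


K_20 has 20!/(2^{10}·10!) = 654729075 labelled perfect matchings.
For each such perfect matching H, let X_H = 1 if all 10 edges of H are present in G. Then P[X_H = 1] = p^{10} = (9/20)^{10} = 3486784401/10240000000000.
By linearity: E[X] = Σ_H E[X_H] = 654729075 · p^{10} = 654729075 · 3486784401/10240000000000 = 91315965023646363/409600000000.
Numerically: E[X] ≈ 2.229e+05.

E[X] = 654729075 · (9/20)^{10} = 91315965023646363/409600000000 ≈ 2.229e+05.


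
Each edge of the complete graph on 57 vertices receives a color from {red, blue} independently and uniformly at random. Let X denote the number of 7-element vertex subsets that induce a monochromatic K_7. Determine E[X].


Let X = Σ_S X_S over the C(57, 7) = 264385836 subsets S of size 7, where X_S = 1 if the K_7 on S is monochromatic.
For a fixed S, the K_7 on S has C(7, 2) = 21 edges. P[all 21 edges red] = (1/2)^21, and likewise for blue, so P[monochromatic] = 2·(1/2)^21 = 2^{1 − 21} = 1/1048576.
By linearity: E[X] = C(57, 7) · 2^{1 − 21} = 264385836 · 1/1048576 = 66096459/262144.
Numerically: E[X] ≈ 252.137981.

E[X] = C(57,7)·2^(1−C(7,2)) = 66096459/262144 ≈ 252.137981.


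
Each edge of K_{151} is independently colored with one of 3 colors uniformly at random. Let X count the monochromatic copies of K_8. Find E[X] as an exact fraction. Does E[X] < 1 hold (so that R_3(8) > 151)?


E[X] = C(151, 8) · 3^{1 − 28} = 5551321138650 · 3^{−27} = 5551321138650/7625597484987.
As a reduced fraction: E[X] = 616813459850/847288609443 ≈ 0.7279851.
Is E[X] < 1? YES.
Since E[X] < 1, there exists a 3-coloring of K_{151} with no monochromatic K_8; hence R_3(8) > 151.

E[X] = 616813459850/847288609443 ≈ 0.7279851; E[X] < 1, so R_3(8) > 151.


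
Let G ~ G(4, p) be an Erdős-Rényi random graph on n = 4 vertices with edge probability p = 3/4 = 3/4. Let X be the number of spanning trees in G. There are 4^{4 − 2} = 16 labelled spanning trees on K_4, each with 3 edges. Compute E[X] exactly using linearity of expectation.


K_4 has 4^{4 − 2} = 16 labelled spanning trees.
For each such spanning tree H, let X_H = 1 if all 3 edges of H are present in G. Then P[X_H = 1] = p^{3} = (3/4)^{3} = 27/64.
Summing the indicators: E[X] = Σ_H E[X_H] = 16 · p^{3} = 16 · 27/64 = 27/4.
Numerically: E[X] ≈ 6.75.

E[X] = 16 · (3/4)^{3} = 27/4 ≈ 6.75.
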